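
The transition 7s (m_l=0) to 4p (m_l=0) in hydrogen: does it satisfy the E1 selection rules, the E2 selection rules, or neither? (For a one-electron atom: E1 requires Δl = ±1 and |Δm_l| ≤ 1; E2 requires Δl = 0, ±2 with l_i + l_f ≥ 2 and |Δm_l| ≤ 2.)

Δl = 1 − 0 = +1; l_i + l_f = 1.
Δm_l = +0.
E1 (Δl = ±1, |Δm_l| ≤ 1): satisfied.
E2 (Δl = 0,±2, l_i+l_f ≥ 2, |Δm_l| ≤ 2): not satisfied.

E1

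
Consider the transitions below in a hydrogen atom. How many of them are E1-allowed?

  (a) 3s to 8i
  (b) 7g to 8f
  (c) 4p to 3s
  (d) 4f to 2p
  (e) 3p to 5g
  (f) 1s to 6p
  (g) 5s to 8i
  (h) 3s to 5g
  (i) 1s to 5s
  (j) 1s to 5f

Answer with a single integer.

(a) forbidden — Δl = +6 (E1 requires Δl = ±1)
(b) allowed
(c) allowed
(d) forbidden — Δl = -2 (E1 requires Δl = ±1)
(e) forbidden — Δl = +3 (E1 requires Δl = ±1)
(f) allowed
(g) forbidden — Δl = +6 (E1 requires Δl = ±1)
(h) forbidden — Δl = +4 (E1 requires Δl = ±1)
(i) forbidden — Δl = +0 (E1 requires Δl = ±1)
(j) forbidden — Δl = +3 (E1 requires Δl = ±1)
Total allowed: 3 of 10.

3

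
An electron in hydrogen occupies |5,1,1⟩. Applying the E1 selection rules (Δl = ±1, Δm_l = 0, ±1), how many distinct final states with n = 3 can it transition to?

4

E1 requires Δl = ±1, so l_f ∈ {0, 2}; with 0 ≤ l_f ≤ n_f−1 = 2, the allowed l_f values are {0, 2}.
For l_f = 0: m_f ∈ {m_i−1, m_i, m_i+1} ∩ [−0, 0] = {0} → 1 state.
For l_f = 2: m_f ∈ {m_i−1, m_i, m_i+1} ∩ [−2, 2] = {0, 1, 2} → 3 states.
Total: 4.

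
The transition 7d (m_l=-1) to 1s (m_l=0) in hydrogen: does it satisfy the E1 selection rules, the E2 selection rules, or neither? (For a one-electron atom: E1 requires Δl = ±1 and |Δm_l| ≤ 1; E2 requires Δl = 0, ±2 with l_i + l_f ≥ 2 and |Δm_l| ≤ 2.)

E2

Δl = 0 − 2 = -2; l_i + l_f = 2.
Δm_l = +1.
E1 (Δl = ±1, |Δm_l| ≤ 1): not satisfied.
E2 (Δl = 0,±2, l_i+l_f ≥ 2, |Δm_l| ≤ 2): satisfied.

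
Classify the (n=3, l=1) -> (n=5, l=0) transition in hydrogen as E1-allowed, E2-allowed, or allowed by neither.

E1

Δl = 0 − 1 = -1; l_i + l_f = 1.
E1 (Δl = ±1): satisfied.
E2 (Δl = 0,±2, l_i+l_f ≥ 2): not satisfied.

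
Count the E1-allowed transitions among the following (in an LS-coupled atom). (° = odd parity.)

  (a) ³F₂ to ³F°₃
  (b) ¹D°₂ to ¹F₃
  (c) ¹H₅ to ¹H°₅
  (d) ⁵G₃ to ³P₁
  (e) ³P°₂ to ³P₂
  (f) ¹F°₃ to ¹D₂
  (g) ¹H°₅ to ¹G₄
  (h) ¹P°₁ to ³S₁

(a) allowed
(b) allowed
(c) allowed
(d) forbidden (parity, ΔS, ΔL, ΔJ fail)
(e) allowed
(f) allowed
(g) allowed
(h) forbidden (ΔS fails)
Total allowed: 6 of 8.

6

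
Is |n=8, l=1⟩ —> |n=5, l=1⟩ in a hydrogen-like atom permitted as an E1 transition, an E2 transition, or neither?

Δl = 1 − 1 = +0; l_i + l_f = 2.
E1 (Δl = ±1): not satisfied.
E2 (Δl = 0,±2, l_i+l_f ≥ 2): satisfied.

E2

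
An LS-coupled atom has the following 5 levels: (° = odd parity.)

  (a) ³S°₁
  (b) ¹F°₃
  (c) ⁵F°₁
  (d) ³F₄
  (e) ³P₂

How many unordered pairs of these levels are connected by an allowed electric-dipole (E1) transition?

1

(a)–(b): forbidden (parity, ΔS, ΔL, ΔJ).
(a)–(c): forbidden (parity, ΔS, ΔL).
(a)–(d): forbidden (ΔL, ΔJ).
(a)–(e): allowed.
(b)–(c): forbidden (parity, ΔS, ΔJ).
(b)–(d): forbidden (ΔS).
(b)–(e): forbidden (ΔS, ΔL).
(c)–(d): forbidden (ΔS, ΔJ).
(c)–(e): forbidden (ΔS, ΔL).
(d)–(e): forbidden (parity, ΔL, ΔJ).
Allowed pairs: 1 of 10.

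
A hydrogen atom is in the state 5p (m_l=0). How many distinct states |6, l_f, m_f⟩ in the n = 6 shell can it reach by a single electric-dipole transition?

4

E1 requires Δl = ±1, so l_f ∈ {0, 2}; with 0 ≤ l_f ≤ n_f−1 = 5, the allowed l_f values are {0, 2}.
For l_f = 0: m_f ∈ {m_i−1, m_i, m_i+1} ∩ [−0, 0] = {0} → 1 state.
For l_f = 2: m_f ∈ {m_i−1, m_i, m_i+1} ∩ [−2, 2] = {-1, 0, 1} → 3 states.
Total: 4.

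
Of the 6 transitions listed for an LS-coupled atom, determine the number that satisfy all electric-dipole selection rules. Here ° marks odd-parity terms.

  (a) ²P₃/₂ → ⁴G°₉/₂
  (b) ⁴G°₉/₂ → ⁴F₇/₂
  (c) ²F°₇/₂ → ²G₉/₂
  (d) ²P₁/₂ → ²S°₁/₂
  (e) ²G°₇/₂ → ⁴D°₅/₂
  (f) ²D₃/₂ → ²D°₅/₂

(a) forbidden (ΔS, ΔL, ΔJ fail)
(b) allowed
(c) allowed
(d) allowed
(e) forbidden (parity, ΔS, ΔL fail)
(f) allowed
Total allowed: 4 of 6.

4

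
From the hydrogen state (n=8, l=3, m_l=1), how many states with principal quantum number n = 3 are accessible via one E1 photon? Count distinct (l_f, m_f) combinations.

3

E1 requires Δl = ±1, so l_f ∈ {2, 4}; with 0 ≤ l_f ≤ n_f−1 = 2, the allowed l_f values are {2}.
For l_f = 2: m_f ∈ {m_i−1, m_i, m_i+1} ∩ [−2, 2] = {0, 1, 2} → 3 states.
Total: 3.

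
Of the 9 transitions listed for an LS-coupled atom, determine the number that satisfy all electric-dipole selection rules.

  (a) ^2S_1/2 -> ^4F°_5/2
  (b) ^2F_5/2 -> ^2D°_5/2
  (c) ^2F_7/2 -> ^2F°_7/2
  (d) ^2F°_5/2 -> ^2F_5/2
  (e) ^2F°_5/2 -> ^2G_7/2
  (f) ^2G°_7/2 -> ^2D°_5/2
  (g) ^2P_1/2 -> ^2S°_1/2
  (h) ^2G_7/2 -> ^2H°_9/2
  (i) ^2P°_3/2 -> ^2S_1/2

(a) forbidden (ΔS, ΔL, ΔJ fail)
(b) allowed
(c) allowed
(d) allowed
(e) allowed
(f) forbidden (parity, ΔL fail)
(g) allowed
(h) allowed
(i) allowed
Total allowed: 7 of 9.

7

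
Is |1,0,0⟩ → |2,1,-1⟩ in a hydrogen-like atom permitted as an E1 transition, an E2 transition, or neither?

E1

Δl = 1 − 0 = +1; l_i + l_f = 1.
Δm_l = -1.
E1 (Δl = ±1, |Δm_l| ≤ 1): satisfied.
E2 (Δl = 0,±2, l_i+l_f ≥ 2, |Δm_l| ≤ 2): not satisfied.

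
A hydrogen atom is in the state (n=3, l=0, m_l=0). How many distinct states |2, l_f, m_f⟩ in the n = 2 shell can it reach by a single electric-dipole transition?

E1 requires Δl = ±1, so l_f ∈ {-1, 1}; with 0 ≤ l_f ≤ n_f−1 = 1, the allowed l_f values are {1}.
For l_f = 1: m_f ∈ {m_i−1, m_i, m_i+1} ∩ [−1, 1] = {-1, 0, 1} → 3 states.
Total: 3.

3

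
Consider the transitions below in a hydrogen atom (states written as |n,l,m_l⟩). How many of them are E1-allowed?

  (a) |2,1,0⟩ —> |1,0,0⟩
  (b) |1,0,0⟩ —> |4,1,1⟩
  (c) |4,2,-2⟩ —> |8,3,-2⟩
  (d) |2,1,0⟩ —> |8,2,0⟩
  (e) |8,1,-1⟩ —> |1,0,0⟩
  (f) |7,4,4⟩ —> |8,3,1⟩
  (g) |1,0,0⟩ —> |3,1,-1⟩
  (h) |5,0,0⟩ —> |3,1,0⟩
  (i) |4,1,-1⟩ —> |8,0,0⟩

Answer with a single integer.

8

(a) allowed
(b) allowed
(c) allowed
(d) allowed
(e) allowed
(f) forbidden — Δm_l = -3 (E1 requires Δm_l = 0, ±1)
(g) allowed
(h) allowed
(i) allowed
Total allowed: 8 of 9.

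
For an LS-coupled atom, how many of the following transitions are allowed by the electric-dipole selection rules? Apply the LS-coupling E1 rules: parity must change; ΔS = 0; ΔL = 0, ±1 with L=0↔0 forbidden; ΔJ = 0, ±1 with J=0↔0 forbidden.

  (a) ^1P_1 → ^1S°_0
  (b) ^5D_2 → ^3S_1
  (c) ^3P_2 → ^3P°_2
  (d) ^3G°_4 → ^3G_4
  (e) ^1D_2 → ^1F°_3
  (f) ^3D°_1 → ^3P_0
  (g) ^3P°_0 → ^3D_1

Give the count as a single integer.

6

(a) allowed
(b) forbidden (parity, ΔS, ΔL fail)
(c) allowed
(d) allowed
(e) allowed
(f) allowed
(g) allowed
Total allowed: 6 of 7.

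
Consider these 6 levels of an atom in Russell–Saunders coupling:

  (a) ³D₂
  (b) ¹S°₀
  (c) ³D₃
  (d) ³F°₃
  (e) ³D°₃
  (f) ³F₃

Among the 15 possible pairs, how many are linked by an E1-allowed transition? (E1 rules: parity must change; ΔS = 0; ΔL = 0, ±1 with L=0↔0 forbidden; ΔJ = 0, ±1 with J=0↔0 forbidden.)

6

(a)–(b): forbidden (ΔS, ΔL, ΔJ).
(a)–(c): forbidden (parity).
(a)–(d): allowed.
(a)–(e): allowed.
(a)–(f): forbidden (parity).
(b)–(c): forbidden (ΔS, ΔL, ΔJ).
(b)–(d): forbidden (parity, ΔS, ΔL, ΔJ).
(b)–(e): forbidden (parity, ΔS, ΔL, ΔJ).
(b)–(f): forbidden (ΔS, ΔL, ΔJ).
(c)–(d): allowed.
(c)–(e): allowed.
(c)–(f): forbidden (parity).
(d)–(e): forbidden (parity).
(d)–(f): allowed.
(e)–(f): allowed.
Allowed pairs: 6 of 15.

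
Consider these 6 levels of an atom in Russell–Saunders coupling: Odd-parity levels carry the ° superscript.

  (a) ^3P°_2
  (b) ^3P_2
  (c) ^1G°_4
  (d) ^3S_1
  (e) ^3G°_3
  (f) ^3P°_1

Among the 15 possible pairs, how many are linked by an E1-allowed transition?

4

(a)–(b): allowed.
(a)–(c): forbidden (parity, ΔS, ΔL, ΔJ).
(a)–(d): allowed.
(a)–(e): forbidden (parity, ΔL).
(a)–(f): forbidden (parity).
(b)–(c): forbidden (ΔS, ΔL, ΔJ).
(b)–(d): forbidden (parity).
(b)–(e): forbidden (ΔL).
(b)–(f): allowed.
(c)–(d): forbidden (ΔS, ΔL, ΔJ).
(c)–(e): forbidden (parity, ΔS).
(c)–(f): forbidden (parity, ΔS, ΔL, ΔJ).
(d)–(e): forbidden (ΔL, ΔJ).
(d)–(f): allowed.
(e)–(f): forbidden (parity, ΔL, ΔJ).
Allowed pairs: 4 of 15.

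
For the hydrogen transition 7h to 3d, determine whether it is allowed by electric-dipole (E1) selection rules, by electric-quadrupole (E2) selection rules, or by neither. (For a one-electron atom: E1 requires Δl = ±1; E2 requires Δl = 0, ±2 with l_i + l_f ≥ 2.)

Δl = 2 − 5 = -3; l_i + l_f = 7.
E1 (Δl = ±1): not satisfied.
E2 (Δl = 0,±2, l_i+l_f ≥ 2): not satisfied.

neither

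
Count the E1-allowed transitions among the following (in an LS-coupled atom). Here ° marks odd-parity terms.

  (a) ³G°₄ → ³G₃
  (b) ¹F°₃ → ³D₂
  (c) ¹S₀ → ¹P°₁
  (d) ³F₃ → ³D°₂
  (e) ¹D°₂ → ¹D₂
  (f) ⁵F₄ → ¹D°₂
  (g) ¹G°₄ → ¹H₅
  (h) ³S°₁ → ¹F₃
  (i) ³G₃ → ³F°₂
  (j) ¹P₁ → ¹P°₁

(a) allowed
(b) forbidden (ΔS fails)
(c) allowed
(d) allowed
(e) allowed
(f) forbidden (ΔS, ΔJ fail)
(g) allowed
(h) forbidden (ΔS, ΔL, ΔJ fail)
(i) allowed
(j) allowed
Total allowed: 7 of 10.

7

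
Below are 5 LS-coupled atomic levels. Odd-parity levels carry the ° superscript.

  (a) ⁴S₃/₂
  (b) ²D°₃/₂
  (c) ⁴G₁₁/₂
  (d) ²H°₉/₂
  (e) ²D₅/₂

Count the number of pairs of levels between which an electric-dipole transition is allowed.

(a)–(b): forbidden (ΔS, ΔL).
(a)–(c): forbidden (parity, ΔL, ΔJ).
(a)–(d): forbidden (ΔS, ΔL, ΔJ).
(a)–(e): forbidden (parity, ΔS, ΔL).
(b)–(c): forbidden (ΔS, ΔL, ΔJ).
(b)–(d): forbidden (parity, ΔL, ΔJ).
(b)–(e): allowed.
(c)–(d): forbidden (ΔS).
(c)–(e): forbidden (parity, ΔS, ΔL, ΔJ).
(d)–(e): forbidden (ΔL, ΔJ).
Allowed pairs: 1 of 10.

1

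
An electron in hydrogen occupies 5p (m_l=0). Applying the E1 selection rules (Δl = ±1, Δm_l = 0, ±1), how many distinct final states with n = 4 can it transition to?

E1 requires Δl = ±1, so l_f ∈ {0, 2}; with 0 ≤ l_f ≤ n_f−1 = 3, the allowed l_f values are {0, 2}.
For l_f = 0: m_f ∈ {m_i−1, m_i, m_i+1} ∩ [−0, 0] = {0} → 1 state.
For l_f = 2: m_f ∈ {m_i−1, m_i, m_i+1} ∩ [−2, 2] = {-1, 0, 1} → 3 states.
Total: 4.

4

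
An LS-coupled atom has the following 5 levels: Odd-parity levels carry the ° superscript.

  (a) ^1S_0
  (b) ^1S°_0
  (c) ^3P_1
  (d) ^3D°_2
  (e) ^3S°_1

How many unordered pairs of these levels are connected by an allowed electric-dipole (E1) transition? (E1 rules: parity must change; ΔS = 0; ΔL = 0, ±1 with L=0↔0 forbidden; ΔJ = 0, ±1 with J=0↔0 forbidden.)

2

(a)–(b): forbidden (ΔL, ΔJ).
(a)–(c): forbidden (parity, ΔS).
(a)–(d): forbidden (ΔS, ΔL, ΔJ).
(a)–(e): forbidden (ΔS, ΔL).
(b)–(c): forbidden (ΔS).
(b)–(d): forbidden (parity, ΔS, ΔL, ΔJ).
(b)–(e): forbidden (parity, ΔS, ΔL).
(c)–(d): allowed.
(c)–(e): allowed.
(d)–(e): forbidden (parity, ΔL).
Allowed pairs: 2 of 10.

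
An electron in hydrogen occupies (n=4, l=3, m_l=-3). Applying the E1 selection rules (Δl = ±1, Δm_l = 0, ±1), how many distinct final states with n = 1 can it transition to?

0

E1 requires l_f ∈ {2, 4}, but neither lies in [0, 0], so no final state is reachable.
Total: 0.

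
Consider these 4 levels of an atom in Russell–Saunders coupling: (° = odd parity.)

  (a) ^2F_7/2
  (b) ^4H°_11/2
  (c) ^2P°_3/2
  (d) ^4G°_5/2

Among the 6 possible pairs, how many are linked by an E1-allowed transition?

0

(a)–(b): forbidden (ΔS, ΔL, ΔJ).
(a)–(c): forbidden (ΔL, ΔJ).
(a)–(d): forbidden (ΔS).
(b)–(c): forbidden (parity, ΔS, ΔL, ΔJ).
(b)–(d): forbidden (parity, ΔJ).
(c)–(d): forbidden (parity, ΔS, ΔL).
Allowed pairs: 0 of 6.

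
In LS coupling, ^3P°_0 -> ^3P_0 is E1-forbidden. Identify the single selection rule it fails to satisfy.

the J=0 ↔ J=0 exclusion

ΔJ = 0, ±1 (not J=0↔0): J: 0 → 0, ΔJ = +0 — fails.
ΔS = 0: S: 1 → 1 — passes.
Parity must change: odd → even — passes.
ΔL = 0, ±1 (not L=0↔0): L: 1 → 1, ΔL = +0 — passes.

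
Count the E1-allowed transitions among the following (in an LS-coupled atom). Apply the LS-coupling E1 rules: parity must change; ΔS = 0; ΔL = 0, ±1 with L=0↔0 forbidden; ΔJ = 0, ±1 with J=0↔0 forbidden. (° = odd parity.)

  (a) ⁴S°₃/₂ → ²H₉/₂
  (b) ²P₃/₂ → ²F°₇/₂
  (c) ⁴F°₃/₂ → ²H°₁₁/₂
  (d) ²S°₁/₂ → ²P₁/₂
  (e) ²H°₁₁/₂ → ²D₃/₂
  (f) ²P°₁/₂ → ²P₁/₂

(a) forbidden (ΔS, ΔL, ΔJ fail)
(b) forbidden (ΔL, ΔJ fail)
(c) forbidden (parity, ΔS, ΔL, ΔJ fail)
(d) allowed
(e) forbidden (ΔL, ΔJ fail)
(f) allowed
Total allowed: 2 of 6.

2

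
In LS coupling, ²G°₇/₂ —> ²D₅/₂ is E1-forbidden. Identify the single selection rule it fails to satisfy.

the ΔL = 0, ±1 rule

Reading off the term symbols: S 1/2→1/2, L 4→2, J 7/2→5/2, parity odd→even.
ΔS = 0: S: 1/2 → 1/2 — ok.
ΔJ = 0, ±1 (not J=0↔0): J: 7/2 → 5/2, ΔJ = -1 — ok.
Parity must change: odd → even — ok.
ΔL = 0, ±1 (not L=0↔0): L: 4 → 2, ΔL = -2 — fails.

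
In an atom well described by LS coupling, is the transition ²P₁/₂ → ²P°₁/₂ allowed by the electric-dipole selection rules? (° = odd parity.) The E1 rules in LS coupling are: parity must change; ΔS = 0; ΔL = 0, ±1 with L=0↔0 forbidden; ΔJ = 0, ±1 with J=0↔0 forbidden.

allowed

Initial level: S=1/2, L=1, J=1/2, parity even. Final level: S=1/2, L=1, J=1/2, parity odd.
Parity must change: even → odd — satisfied.
ΔS = 0: S: 1/2 → 1/2 — satisfied.
ΔL = 0, ±1 (not L=0↔0): L: 1 → 1, ΔL = +0 — satisfied.
ΔJ = 0, ±1 (not J=0↔0): J: 1/2 → 1/2, ΔJ = +0 — satisfied.
All four E1 rules are satisfied.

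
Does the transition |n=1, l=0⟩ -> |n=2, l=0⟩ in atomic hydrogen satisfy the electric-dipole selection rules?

forbidden

Δl = 0 − 0 = +0; the E1 rule Δl = ±1 is fails.
The transition is electric-dipole forbidden.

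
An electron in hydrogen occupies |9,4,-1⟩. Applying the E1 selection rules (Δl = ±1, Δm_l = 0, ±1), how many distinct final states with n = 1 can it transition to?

E1 requires l_f ∈ {3, 5}, but neither lies in [0, 0], so no final state is reachable.
Total: 0.

0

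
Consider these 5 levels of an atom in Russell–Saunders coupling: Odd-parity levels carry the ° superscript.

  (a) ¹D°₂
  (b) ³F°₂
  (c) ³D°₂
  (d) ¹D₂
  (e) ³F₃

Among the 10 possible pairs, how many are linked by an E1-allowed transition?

3

(a)–(b): forbidden (parity, ΔS).
(a)–(c): forbidden (parity, ΔS).
(a)–(d): allowed.
(a)–(e): forbidden (ΔS).
(b)–(c): forbidden (parity).
(b)–(d): forbidden (ΔS).
(b)–(e): allowed.
(c)–(d): forbidden (ΔS).
(c)–(e): allowed.
(d)–(e): forbidden (parity, ΔS).
Allowed pairs: 3 of 10.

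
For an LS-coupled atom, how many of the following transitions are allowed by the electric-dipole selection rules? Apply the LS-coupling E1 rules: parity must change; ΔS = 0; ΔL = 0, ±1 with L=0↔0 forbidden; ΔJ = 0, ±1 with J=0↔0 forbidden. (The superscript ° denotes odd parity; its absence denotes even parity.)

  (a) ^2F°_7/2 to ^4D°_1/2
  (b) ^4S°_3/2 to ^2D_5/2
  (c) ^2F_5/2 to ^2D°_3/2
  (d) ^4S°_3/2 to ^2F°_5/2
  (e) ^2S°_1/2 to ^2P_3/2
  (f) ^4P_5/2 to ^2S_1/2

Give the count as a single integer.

(a) forbidden (parity, ΔS, ΔJ fail)
(b) forbidden (ΔS, ΔL fail)
(c) allowed
(d) forbidden (parity, ΔS, ΔL fail)
(e) allowed
(f) forbidden (parity, ΔS, ΔJ fail)
Total allowed: 2 of 6.

2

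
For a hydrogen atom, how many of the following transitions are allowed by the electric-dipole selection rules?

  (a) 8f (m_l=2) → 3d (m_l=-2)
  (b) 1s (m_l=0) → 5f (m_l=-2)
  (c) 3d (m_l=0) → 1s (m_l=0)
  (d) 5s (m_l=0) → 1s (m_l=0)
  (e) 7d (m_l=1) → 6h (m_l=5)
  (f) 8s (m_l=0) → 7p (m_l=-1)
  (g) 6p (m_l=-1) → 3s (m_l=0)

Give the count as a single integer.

2

(a) forbidden — Δm_l = -4 (E1 requires Δm_l = 0, ±1)
(b) forbidden — Δl = +3 (E1 requires Δl = ±1); Δm_l = -2 (E1 requires Δm_l = 0, ±1)
(c) forbidden — Δl = -2 (E1 requires Δl = ±1)
(d) forbidden — Δl = +0 (E1 requires Δl = ±1)
(e) forbidden — Δl = +3 (E1 requires Δl = ±1); Δm_l = +4 (E1 requires Δm_l = 0, ±1)
(f) allowed
(g) allowed
Total allowed: 2 of 7.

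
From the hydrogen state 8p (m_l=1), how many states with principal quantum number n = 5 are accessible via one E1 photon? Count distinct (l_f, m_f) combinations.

4

E1 requires Δl = ±1, so l_f ∈ {0, 2}; with 0 ≤ l_f ≤ n_f−1 = 4, the allowed l_f values are {0, 2}.
For l_f = 0: m_f ∈ {m_i−1, m_i, m_i+1} ∩ [−0, 0] = {0} → 1 state.
For l_f = 2: m_f ∈ {m_i−1, m_i, m_i+1} ∩ [−2, 2] = {0, 1, 2} → 3 states.
Total: 4.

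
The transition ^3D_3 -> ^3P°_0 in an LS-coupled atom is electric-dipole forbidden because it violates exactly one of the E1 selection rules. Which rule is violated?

Parity must change: even → odd — satisfied.
ΔS = 0: S: 1 → 1 — satisfied.
ΔL = 0, ±1 (not L=0↔0): L: 2 → 1, ΔL = -1 — satisfied.
ΔJ = 0, ±1 (not J=0↔0): J: 3 → 0, ΔJ = -3 — violated.

the ΔJ = 0, ±1 rule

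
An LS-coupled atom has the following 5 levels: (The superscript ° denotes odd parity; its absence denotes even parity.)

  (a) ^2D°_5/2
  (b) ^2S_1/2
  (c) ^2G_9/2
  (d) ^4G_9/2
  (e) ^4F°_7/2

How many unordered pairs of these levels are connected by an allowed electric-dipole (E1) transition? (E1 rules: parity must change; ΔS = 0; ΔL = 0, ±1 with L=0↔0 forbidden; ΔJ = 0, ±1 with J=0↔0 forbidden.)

1

(a)–(b): forbidden (ΔL, ΔJ).
(a)–(c): forbidden (ΔL, ΔJ).
(a)–(d): forbidden (ΔS, ΔL, ΔJ).
(a)–(e): forbidden (parity, ΔS).
(b)–(c): forbidden (parity, ΔL, ΔJ).
(b)–(d): forbidden (parity, ΔS, ΔL, ΔJ).
(b)–(e): forbidden (ΔS, ΔL, ΔJ).
(c)–(d): forbidden (parity, ΔS).
(c)–(e): forbidden (ΔS).
(d)–(e): allowed.
Allowed pairs: 1 of 10.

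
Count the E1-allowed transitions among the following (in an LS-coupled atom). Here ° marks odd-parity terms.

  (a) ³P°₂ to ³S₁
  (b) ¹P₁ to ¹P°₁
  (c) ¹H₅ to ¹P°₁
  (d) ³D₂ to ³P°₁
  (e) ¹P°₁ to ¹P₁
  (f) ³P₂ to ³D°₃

5

(a) allowed
(b) allowed
(c) forbidden (ΔL, ΔJ fail)
(d) allowed
(e) allowed
(f) allowed
Total allowed: 5 of 6.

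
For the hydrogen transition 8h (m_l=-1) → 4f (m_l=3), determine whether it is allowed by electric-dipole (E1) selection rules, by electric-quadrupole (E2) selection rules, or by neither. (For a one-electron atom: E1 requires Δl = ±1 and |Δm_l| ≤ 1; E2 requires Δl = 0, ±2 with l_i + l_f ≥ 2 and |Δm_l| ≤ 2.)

neither

Δl = 3 − 5 = -2; l_i + l_f = 8.
Δm_l = +4.
E1 (Δl = ±1, |Δm_l| ≤ 1): not satisfied.
E2 (Δl = 0,±2, l_i+l_f ≥ 2, |Δm_l| ≤ 2): not satisfied.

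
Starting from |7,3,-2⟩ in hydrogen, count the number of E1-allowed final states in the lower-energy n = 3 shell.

2

E1 requires Δl = ±1, so l_f ∈ {2, 4}; with 0 ≤ l_f ≤ n_f−1 = 2, the allowed l_f values are {2}.
For l_f = 2: m_f ∈ {m_i−1, m_i, m_i+1} ∩ [−2, 2] = {-2, -1} → 2 states.
Total: 2.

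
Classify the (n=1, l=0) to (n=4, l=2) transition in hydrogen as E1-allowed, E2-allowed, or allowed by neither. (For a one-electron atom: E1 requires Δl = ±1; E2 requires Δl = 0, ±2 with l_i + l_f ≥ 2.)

Δl = 2 − 0 = +2; l_i + l_f = 2.
E1 (Δl = ±1): not satisfied.
E2 (Δl = 0,±2, l_i+l_f ≥ 2): satisfied.

E2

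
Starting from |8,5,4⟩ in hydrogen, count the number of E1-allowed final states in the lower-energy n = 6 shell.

E1 requires Δl = ±1, so l_f ∈ {4, 6}; with 0 ≤ l_f ≤ n_f−1 = 5, the allowed l_f values are {4}.
For l_f = 4: m_f ∈ {m_i−1, m_i, m_i+1} ∩ [−4, 4] = {3, 4} → 2 states.
Total: 2.

2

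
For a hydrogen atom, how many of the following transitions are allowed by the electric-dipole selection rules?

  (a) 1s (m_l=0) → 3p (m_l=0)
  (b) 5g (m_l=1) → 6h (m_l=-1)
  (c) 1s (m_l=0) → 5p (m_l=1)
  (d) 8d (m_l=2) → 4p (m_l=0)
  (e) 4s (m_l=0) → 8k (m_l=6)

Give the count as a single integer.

2

(a) allowed
(b) forbidden — Δm_l = -2 (E1 requires Δm_l = 0, ±1)
(c) allowed
(d) forbidden — Δm_l = -2 (E1 requires Δm_l = 0, ±1)
(e) forbidden — Δl = +7 (E1 requires Δl = ±1); Δm_l = +6 (E1 requires Δm_l = 0, ±1)
Total allowed: 2 of 5.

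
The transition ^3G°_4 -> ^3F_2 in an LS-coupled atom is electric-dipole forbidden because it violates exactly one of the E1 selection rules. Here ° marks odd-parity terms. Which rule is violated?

Reading off the term symbols: S 1→1, L 4→3, J 4→2, parity odd→even.
ΔL = 0, ±1 (not L=0↔0): L: 4 → 3, ΔL = -1 — passes.
ΔJ = 0, ±1 (not J=0↔0): J: 4 → 2, ΔJ = -2 — fails.
ΔS = 0: S: 1 → 1 — passes.
Parity must change: odd → even — passes.

the ΔJ = 0, ±1 rule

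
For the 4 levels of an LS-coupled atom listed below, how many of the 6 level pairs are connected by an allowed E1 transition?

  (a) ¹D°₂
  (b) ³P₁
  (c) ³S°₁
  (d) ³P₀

2

(a)–(b): forbidden (ΔS).
(a)–(c): forbidden (parity, ΔS, ΔL).
(a)–(d): forbidden (ΔS, ΔJ).
(b)–(c): allowed.
(b)–(d): forbidden (parity).
(c)–(d): allowed.
Allowed pairs: 2 of 6.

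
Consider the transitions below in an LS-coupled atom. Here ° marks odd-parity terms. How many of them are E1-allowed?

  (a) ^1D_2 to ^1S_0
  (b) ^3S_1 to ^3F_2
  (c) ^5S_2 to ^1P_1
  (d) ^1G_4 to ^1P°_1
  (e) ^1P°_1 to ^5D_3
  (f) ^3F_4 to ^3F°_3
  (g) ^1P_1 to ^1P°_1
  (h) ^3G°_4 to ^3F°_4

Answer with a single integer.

2

(a) forbidden (parity, ΔL, ΔJ fail)
(b) forbidden (parity, ΔL fail)
(c) forbidden (parity, ΔS fail)
(d) forbidden (ΔL, ΔJ fail)
(e) forbidden (ΔS, ΔJ fail)
(f) allowed
(g) allowed
(h) forbidden (parity fails)
Total allowed: 2 of 8.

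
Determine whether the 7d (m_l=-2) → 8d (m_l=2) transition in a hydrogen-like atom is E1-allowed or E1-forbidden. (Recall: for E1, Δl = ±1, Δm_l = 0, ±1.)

l: 2 → 2 (Δl = +0). Δl = ±1 violated.
m_l: -2 → 2 (Δm_l = +4). |Δm_l| ≤ 1 violated.
The transition is electric-dipole forbidden.

forbidden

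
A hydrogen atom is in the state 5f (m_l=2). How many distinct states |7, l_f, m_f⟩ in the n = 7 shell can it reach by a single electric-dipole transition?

E1 requires Δl = ±1, so l_f ∈ {2, 4}; with 0 ≤ l_f ≤ n_f−1 = 6, the allowed l_f values are {2, 4}.
For l_f = 2: m_f ∈ {m_i−1, m_i, m_i+1} ∩ [−2, 2] = {1, 2} → 2 states.
For l_f = 4: m_f ∈ {m_i−1, m_i, m_i+1} ∩ [−4, 4] = {1, 2, 3} → 3 states.
Total: 5.

5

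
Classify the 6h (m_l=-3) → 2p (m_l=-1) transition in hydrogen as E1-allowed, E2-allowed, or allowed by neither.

Δl = 1 − 5 = -4; l_i + l_f = 6.
Δm_l = +2.
E1 (Δl = ±1, |Δm_l| ≤ 1): not satisfied.
E2 (Δl = 0,±2, l_i+l_f ≥ 2, |Δm_l| ≤ 2): not satisfied.

neither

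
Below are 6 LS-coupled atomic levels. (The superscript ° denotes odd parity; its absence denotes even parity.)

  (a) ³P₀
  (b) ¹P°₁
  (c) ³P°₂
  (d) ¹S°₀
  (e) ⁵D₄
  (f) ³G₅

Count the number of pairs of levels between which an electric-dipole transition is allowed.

0

(a)–(b): forbidden (ΔS).
(a)–(c): forbidden (ΔJ).
(a)–(d): forbidden (ΔS, ΔJ).
(a)–(e): forbidden (parity, ΔS, ΔJ).
(a)–(f): forbidden (parity, ΔL, ΔJ).
(b)–(c): forbidden (parity, ΔS).
(b)–(d): forbidden (parity).
(b)–(e): forbidden (ΔS, ΔJ).
(b)–(f): forbidden (ΔS, ΔL, ΔJ).
(c)–(d): forbidden (parity, ΔS, ΔJ).
(c)–(e): forbidden (ΔS, ΔJ).
(c)–(f): forbidden (ΔL, ΔJ).
(d)–(e): forbidden (ΔS, ΔL, ΔJ).
(d)–(f): forbidden (ΔS, ΔL, ΔJ).
(e)–(f): forbidden (parity, ΔS, ΔL).
Allowed pairs: 0 of 15.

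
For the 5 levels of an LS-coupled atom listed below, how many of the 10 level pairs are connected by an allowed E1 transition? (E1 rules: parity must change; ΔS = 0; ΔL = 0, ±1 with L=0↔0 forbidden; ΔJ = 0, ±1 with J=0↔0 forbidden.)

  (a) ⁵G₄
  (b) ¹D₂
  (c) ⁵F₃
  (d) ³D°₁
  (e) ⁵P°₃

0

(a)–(b): forbidden (parity, ΔS, ΔL, ΔJ).
(a)–(c): forbidden (parity).
(a)–(d): forbidden (ΔS, ΔL, ΔJ).
(a)–(e): forbidden (ΔL).
(b)–(c): forbidden (parity, ΔS).
(b)–(d): forbidden (ΔS).
(b)–(e): forbidden (ΔS).
(c)–(d): forbidden (ΔS, ΔJ).
(c)–(e): forbidden (ΔL).
(d)–(e): forbidden (parity, ΔS, ΔJ).
Allowed pairs: 0 of 10.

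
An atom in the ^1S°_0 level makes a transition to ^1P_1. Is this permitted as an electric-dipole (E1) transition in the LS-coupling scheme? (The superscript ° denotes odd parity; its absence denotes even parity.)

Parity must change: odd → even — ✓.
ΔS = 0: S: 0 → 0 — ✓.
ΔL = 0, ±1 (not L=0↔0): L: 0 → 1, ΔL = +1 — ✓.
ΔJ = 0, ±1 (not J=0↔0): J: 0 → 1, ΔJ = +1 — ✓.
All four E1 rules are satisfied.

allowed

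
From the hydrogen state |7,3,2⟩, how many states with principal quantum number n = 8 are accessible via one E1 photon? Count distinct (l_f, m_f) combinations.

E1 requires Δl = ±1, so l_f ∈ {2, 4}; with 0 ≤ l_f ≤ n_f−1 = 7, the allowed l_f values are {2, 4}.
For l_f = 2: m_f ∈ {m_i−1, m_i, m_i+1} ∩ [−2, 2] = {1, 2} → 2 states.
For l_f = 4: m_f ∈ {m_i−1, m_i, m_i+1} ∩ [−4, 4] = {1, 2, 3} → 3 states.
Total: 5.

5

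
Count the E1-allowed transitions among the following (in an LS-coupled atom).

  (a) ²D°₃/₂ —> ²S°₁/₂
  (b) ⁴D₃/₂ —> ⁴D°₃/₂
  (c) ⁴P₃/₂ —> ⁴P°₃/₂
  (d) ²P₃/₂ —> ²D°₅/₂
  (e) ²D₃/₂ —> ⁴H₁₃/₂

3

(a) forbidden (parity, ΔL fail)
(b) allowed
(c) allowed
(d) allowed
(e) forbidden (parity, ΔS, ΔL, ΔJ fail)
Total allowed: 3 of 5.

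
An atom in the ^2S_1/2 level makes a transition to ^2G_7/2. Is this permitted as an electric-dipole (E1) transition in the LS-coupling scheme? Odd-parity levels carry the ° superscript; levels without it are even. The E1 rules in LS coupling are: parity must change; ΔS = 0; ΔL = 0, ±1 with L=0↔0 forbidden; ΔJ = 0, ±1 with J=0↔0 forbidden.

Parity must change: even → even — fails.
ΔS = 0: S: 1/2 → 1/2 — passes.
ΔL = 0, ±1 (not L=0↔0): L: 0 → 4, ΔL = +4 — fails.
ΔJ = 0, ±1 (not J=0↔0): J: 1/2 → 7/2, ΔJ = +3 — fails.
Rule(s) violated: parity, ΔL, ΔJ.

forbidden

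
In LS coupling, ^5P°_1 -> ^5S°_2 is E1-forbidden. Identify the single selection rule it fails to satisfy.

Initial level: S=2, L=1, J=1, parity odd. Final level: S=2, L=0, J=2, parity odd.
Parity must change: odd → odd — violated.
ΔS = 0: S: 2 → 2 — satisfied.
ΔL = 0, ±1 (not L=0↔0): L: 1 → 0, ΔL = -1 — satisfied.
ΔJ = 0, ±1 (not J=0↔0): J: 1 → 2, ΔJ = +1 — satisfied.

parity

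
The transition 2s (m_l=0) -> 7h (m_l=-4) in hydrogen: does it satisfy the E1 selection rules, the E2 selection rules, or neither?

Δl = 5 − 0 = +5; l_i + l_f = 5.
Δm_l = -4.
E1 (Δl = ±1, |Δm_l| ≤ 1): not satisfied.
E2 (Δl = 0,±2, l_i+l_f ≥ 2, |Δm_l| ≤ 2): not satisfied.

neither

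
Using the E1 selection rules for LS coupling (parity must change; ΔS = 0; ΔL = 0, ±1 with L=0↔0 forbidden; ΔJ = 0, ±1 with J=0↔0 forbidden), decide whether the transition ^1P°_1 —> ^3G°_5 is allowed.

Initial level: S=0, L=1, J=1, parity odd. Final level: S=1, L=4, J=5, parity odd.
ΔJ = 0, ±1 (not J=0↔0): J: 1 → 5, ΔJ = +4 — fails.
Parity must change: odd → odd — fails.
ΔS = 0: S: 0 → 1 — fails.
ΔL = 0, ±1 (not L=0↔0): L: 1 → 4, ΔL = +3 — fails.
Rule(s) violated: parity, ΔS, ΔL, ΔJ.

forbidden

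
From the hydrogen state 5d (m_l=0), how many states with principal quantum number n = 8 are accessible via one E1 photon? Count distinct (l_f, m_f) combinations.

E1 requires Δl = ±1, so l_f ∈ {1, 3}; with 0 ≤ l_f ≤ n_f−1 = 7, the allowed l_f values are {1, 3}.
For l_f = 1: m_f ∈ {m_i−1, m_i, m_i+1} ∩ [−1, 1] = {-1, 0, 1} → 3 states.
For l_f = 3: m_f ∈ {m_i−1, m_i, m_i+1} ∩ [−3, 3] = {-1, 0, 1} → 3 states.
Total: 6.

6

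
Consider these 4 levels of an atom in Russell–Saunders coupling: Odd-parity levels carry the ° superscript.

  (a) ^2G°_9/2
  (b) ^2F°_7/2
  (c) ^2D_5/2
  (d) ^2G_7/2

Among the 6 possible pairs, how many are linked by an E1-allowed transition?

(a)–(b): forbidden (parity).
(a)–(c): forbidden (ΔL, ΔJ).
(a)–(d): allowed.
(b)–(c): allowed.
(b)–(d): allowed.
(c)–(d): forbidden (parity, ΔL).
Allowed pairs: 3 of 6.

3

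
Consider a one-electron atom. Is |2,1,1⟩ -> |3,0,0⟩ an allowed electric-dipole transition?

l: 1 → 0 (Δl = -1). Δl = ±1 satisfied.
Δm_l = 0 − (1) = -1. E1 requires Δm_l = 0, ±1: satisfied.
All E1 selection rules are satisfied.

allowed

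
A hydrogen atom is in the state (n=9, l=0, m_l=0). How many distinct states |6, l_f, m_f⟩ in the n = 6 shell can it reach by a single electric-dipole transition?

3

E1 requires Δl = ±1, so l_f ∈ {-1, 1}; with 0 ≤ l_f ≤ n_f−1 = 5, the allowed l_f values are {1}.
For l_f = 1: m_f ∈ {m_i−1, m_i, m_i+1} ∩ [−1, 1] = {-1, 0, 1} → 3 states.
Total: 3.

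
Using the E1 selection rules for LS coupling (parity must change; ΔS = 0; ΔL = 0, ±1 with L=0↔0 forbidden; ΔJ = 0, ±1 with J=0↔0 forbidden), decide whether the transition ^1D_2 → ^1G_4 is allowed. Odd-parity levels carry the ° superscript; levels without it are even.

Parity must change: even → even — fails.
ΔS = 0: S: 0 → 0 — passes.
ΔL = 0, ±1 (not L=0↔0): L: 2 → 4, ΔL = +2 — fails.
ΔJ = 0, ±1 (not J=0↔0): J: 2 → 4, ΔJ = +2 — fails.
Rule(s) violated: parity, ΔL, ΔJ.

forbidden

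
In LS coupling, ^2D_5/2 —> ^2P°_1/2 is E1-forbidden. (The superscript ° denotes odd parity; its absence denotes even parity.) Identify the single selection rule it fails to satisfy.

the ΔJ = 0, ±1 rule

Reading off the term symbols: S 1/2→1/2, L 2→1, J 5/2→1/2, parity even→odd.
Parity must change: even → odd — passes.
ΔS = 0: S: 1/2 → 1/2 — passes.
ΔL = 0, ±1 (not L=0↔0): L: 2 → 1, ΔL = -1 — passes.
ΔJ = 0, ±1 (not J=0↔0): J: 5/2 → 1/2, ΔJ = -2 — fails.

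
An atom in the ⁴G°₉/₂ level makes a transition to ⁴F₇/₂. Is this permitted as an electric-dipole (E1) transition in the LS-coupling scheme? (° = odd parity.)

allowed

Initial level: S=3/2, L=4, J=9/2, parity odd. Final level: S=3/2, L=3, J=7/2, parity even.
Parity must change: odd → even — ✓.
ΔS = 0: S: 3/2 → 3/2 — ✓.
ΔL = 0, ±1 (not L=0↔0): L: 4 → 3, ΔL = -1 — ✓.
ΔJ = 0, ±1 (not J=0↔0): J: 9/2 → 7/2, ΔJ = -1 — ✓.
All four E1 rules are satisfied.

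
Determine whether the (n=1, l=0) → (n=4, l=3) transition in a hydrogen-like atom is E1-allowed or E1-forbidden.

Δl = 3 − 0 = +3; the E1 rule Δl = ±1 is fails.
The transition is electric-dipole forbidden.

forbidden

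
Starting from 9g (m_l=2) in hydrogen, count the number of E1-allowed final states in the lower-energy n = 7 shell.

6

E1 requires Δl = ±1, so l_f ∈ {3, 5}; with 0 ≤ l_f ≤ n_f−1 = 6, the allowed l_f values are {3, 5}.
For l_f = 3: m_f ∈ {m_i−1, m_i, m_i+1} ∩ [−3, 3] = {1, 2, 3} → 3 states.
For l_f = 5: m_f ∈ {m_i−1, m_i, m_i+1} ∩ [−5, 5] = {1, 2, 3} → 3 states.
Total: 6.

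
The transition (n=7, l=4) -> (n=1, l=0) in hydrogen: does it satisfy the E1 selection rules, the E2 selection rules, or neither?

Δl = 0 − 4 = -4; l_i + l_f = 4.
E1 (Δl = ±1): not satisfied.
E2 (Δl = 0,±2, l_i+l_f ≥ 2): not satisfied.

neither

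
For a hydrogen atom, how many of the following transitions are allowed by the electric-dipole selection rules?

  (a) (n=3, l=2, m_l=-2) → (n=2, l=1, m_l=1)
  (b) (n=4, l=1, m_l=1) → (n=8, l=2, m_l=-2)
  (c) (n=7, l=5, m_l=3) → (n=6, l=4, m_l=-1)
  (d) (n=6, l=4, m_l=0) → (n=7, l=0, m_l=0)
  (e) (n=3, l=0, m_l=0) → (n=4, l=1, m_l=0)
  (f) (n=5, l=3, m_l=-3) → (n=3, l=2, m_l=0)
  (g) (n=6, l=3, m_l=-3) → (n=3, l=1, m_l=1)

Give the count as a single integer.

(a) forbidden — Δm_l = +3 (E1 requires Δm_l = 0, ±1)
(b) forbidden — Δm_l = -3 (E1 requires Δm_l = 0, ±1)
(c) forbidden — Δm_l = -4 (E1 requires Δm_l = 0, ±1)
(d) forbidden — Δl = -4 (E1 requires Δl = ±1)
(e) allowed
(f) forbidden — Δm_l = +3 (E1 requires Δm_l = 0, ±1)
(g) forbidden — Δl = -2 (E1 requires Δl = ±1); Δm_l = +4 (E1 requires Δm_l = 0, ±1)
Total allowed: 1 of 7.

1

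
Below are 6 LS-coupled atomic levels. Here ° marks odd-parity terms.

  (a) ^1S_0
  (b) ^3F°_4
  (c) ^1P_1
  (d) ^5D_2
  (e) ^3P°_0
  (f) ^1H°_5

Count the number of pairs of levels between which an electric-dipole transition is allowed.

0

(a)–(b): forbidden (ΔS, ΔL, ΔJ).
(a)–(c): forbidden (parity).
(a)–(d): forbidden (parity, ΔS, ΔL, ΔJ).
(a)–(e): forbidden (ΔS, ΔJ).
(a)–(f): forbidden (ΔL, ΔJ).
(b)–(c): forbidden (ΔS, ΔL, ΔJ).
(b)–(d): forbidden (ΔS, ΔJ).
(b)–(e): forbidden (parity, ΔL, ΔJ).
(b)–(f): forbidden (parity, ΔS, ΔL).
(c)–(d): forbidden (parity, ΔS).
(c)–(e): forbidden (ΔS).
(c)–(f): forbidden (ΔL, ΔJ).
(d)–(e): forbidden (ΔS, ΔJ).
(d)–(f): forbidden (ΔS, ΔL, ΔJ).
(e)–(f): forbidden (parity, ΔS, ΔL, ΔJ).
Allowed pairs: 0 of 15.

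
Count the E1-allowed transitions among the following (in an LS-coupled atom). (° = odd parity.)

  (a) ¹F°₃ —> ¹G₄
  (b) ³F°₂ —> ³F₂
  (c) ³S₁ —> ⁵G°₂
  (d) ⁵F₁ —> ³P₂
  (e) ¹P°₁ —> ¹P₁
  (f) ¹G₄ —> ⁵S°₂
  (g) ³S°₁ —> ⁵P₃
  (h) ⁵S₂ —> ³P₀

3

(a) allowed
(b) allowed
(c) forbidden (ΔS, ΔL fail)
(d) forbidden (parity, ΔS, ΔL fail)
(e) allowed
(f) forbidden (ΔS, ΔL, ΔJ fail)
(g) forbidden (ΔS, ΔJ fail)
(h) forbidden (parity, ΔS, ΔJ fail)
Total allowed: 3 of 8.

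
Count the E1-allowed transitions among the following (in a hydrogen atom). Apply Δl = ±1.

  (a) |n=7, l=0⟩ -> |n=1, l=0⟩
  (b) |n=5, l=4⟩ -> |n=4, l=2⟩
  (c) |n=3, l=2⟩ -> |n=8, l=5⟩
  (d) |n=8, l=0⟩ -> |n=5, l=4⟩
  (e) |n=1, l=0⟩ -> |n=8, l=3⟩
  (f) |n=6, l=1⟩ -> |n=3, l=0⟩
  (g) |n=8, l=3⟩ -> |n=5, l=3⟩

(a) forbidden — Δl = +0 (E1 requires Δl = ±1)
(b) forbidden — Δl = -2 (E1 requires Δl = ±1)
(c) forbidden — Δl = +3 (E1 requires Δl = ±1)
(d) forbidden — Δl = +4 (E1 requires Δl = ±1)
(e) forbidden — Δl = +3 (E1 requires Δl = ±1)
(f) allowed
(g) forbidden — Δl = +0 (E1 requires Δl = ±1)
Total allowed: 1 of 7.

1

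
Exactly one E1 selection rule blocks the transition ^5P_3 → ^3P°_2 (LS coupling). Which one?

the ΔS = 0 rule

Reading off the term symbols: S 2→1, L 1→1, J 3→2, parity even→odd.
ΔS = 0: S: 2 → 1 — ✗.
ΔJ = 0, ±1 (not J=0↔0): J: 3 → 2, ΔJ = -1 — ✓.
ΔL = 0, ±1 (not L=0↔0): L: 1 → 1, ΔL = +0 — ✓.
Parity must change: even → odd — ✓.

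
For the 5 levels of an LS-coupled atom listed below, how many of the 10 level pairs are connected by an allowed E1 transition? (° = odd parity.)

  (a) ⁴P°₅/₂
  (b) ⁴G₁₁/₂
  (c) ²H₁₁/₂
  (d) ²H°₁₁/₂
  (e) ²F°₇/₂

1

(a)–(b): forbidden (ΔL, ΔJ).
(a)–(c): forbidden (ΔS, ΔL, ΔJ).
(a)–(d): forbidden (parity, ΔS, ΔL, ΔJ).
(a)–(e): forbidden (parity, ΔS, ΔL).
(b)–(c): forbidden (parity, ΔS).
(b)–(d): forbidden (ΔS).
(b)–(e): forbidden (ΔS, ΔJ).
(c)–(d): allowed.
(c)–(e): forbidden (ΔL, ΔJ).
(d)–(e): forbidden (parity, ΔL, ΔJ).
Allowed pairs: 1 of 10.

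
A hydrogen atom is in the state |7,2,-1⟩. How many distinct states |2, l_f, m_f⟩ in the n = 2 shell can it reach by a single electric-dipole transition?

2

E1 requires Δl = ±1, so l_f ∈ {1, 3}; with 0 ≤ l_f ≤ n_f−1 = 1, the allowed l_f values are {1}.
For l_f = 1: m_f ∈ {m_i−1, m_i, m_i+1} ∩ [−1, 1] = {-1, 0} → 2 states.
Total: 2.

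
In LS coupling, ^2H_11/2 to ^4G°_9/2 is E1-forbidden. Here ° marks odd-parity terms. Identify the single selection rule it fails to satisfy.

Parity must change: even → odd — ✓.
ΔS = 0: S: 1/2 → 3/2 — ✗.
ΔL = 0, ±1 (not L=0↔0): L: 5 → 4, ΔL = -1 — ✓.
ΔJ = 0, ±1 (not J=0↔0): J: 11/2 → 9/2, ΔJ = -1 — ✓.

the ΔS = 0 rule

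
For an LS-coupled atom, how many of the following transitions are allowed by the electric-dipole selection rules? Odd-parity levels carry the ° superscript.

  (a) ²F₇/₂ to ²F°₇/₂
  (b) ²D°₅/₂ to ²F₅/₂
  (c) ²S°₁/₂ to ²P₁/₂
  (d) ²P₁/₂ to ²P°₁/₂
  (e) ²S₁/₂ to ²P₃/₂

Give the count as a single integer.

(a) allowed
(b) allowed
(c) allowed
(d) allowed
(e) forbidden (parity fails)
Total allowed: 4 of 5.

4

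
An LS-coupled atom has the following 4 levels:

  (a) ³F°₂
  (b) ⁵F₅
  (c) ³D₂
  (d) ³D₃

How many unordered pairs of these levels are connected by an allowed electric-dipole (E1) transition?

2

(a)–(b): forbidden (ΔS, ΔJ).
(a)–(c): allowed.
(a)–(d): allowed.
(b)–(c): forbidden (parity, ΔS, ΔJ).
(b)–(d): forbidden (parity, ΔS, ΔJ).
(c)–(d): forbidden (parity).
Allowed pairs: 2 of 6.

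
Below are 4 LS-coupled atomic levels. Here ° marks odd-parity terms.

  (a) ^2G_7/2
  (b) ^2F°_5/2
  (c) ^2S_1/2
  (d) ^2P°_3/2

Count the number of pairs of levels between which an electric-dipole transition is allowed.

(a)–(b): allowed.
(a)–(c): forbidden (parity, ΔL, ΔJ).
(a)–(d): forbidden (ΔL, ΔJ).
(b)–(c): forbidden (ΔL, ΔJ).
(b)–(d): forbidden (parity, ΔL).
(c)–(d): allowed.
Allowed pairs: 2 of 6.

2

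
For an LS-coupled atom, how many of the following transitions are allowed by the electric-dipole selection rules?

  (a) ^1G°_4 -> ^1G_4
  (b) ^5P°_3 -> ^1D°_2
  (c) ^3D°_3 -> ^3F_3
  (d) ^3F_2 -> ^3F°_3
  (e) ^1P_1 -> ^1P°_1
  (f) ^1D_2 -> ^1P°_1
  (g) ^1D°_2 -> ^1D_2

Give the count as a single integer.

6

(a) allowed
(b) forbidden (parity, ΔS fail)
(c) allowed
(d) allowed
(e) allowed
(f) allowed
(g) allowed
Total allowed: 6 of 7.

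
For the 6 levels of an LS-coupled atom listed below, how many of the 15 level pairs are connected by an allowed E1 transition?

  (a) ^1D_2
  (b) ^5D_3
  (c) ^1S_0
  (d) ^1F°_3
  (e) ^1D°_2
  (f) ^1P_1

(a)–(b): forbidden (parity, ΔS).
(a)–(c): forbidden (parity, ΔL, ΔJ).
(a)–(d): allowed.
(a)–(e): allowed.
(a)–(f): forbidden (parity).
(b)–(c): forbidden (parity, ΔS, ΔL, ΔJ).
(b)–(d): forbidden (ΔS).
(b)–(e): forbidden (ΔS).
(b)–(f): forbidden (parity, ΔS, ΔJ).
(c)–(d): forbidden (ΔL, ΔJ).
(c)–(e): forbidden (ΔL, ΔJ).
(c)–(f): forbidden (parity).
(d)–(e): forbidden (parity).
(d)–(f): forbidden (ΔL, ΔJ).
(e)–(f): allowed.
Allowed pairs: 3 of 15.

3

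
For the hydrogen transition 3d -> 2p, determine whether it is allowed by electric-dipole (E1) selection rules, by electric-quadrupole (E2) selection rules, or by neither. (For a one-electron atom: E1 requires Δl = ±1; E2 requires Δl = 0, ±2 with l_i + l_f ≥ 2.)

Δl = 1 − 2 = -1; l_i + l_f = 3.
E1 (Δl = ±1): satisfied.
E2 (Δl = 0,±2, l_i+l_f ≥ 2): not satisfied.

E1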